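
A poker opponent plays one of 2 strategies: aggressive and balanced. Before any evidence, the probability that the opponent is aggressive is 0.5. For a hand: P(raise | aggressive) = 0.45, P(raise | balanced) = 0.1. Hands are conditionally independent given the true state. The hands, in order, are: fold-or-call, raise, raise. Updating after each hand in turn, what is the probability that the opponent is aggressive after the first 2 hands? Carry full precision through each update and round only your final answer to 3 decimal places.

After 'fold-or-call': P(aggressive) = 0.55·0.5000 / (0.55·0.5000 + 0.9·0.5000) ≈ 0.3793
After 'raise': P(aggressive) = 0.45·0.3793 / (0.45·0.3793 + 0.1·0.6207) ≈ 0.7333

0.733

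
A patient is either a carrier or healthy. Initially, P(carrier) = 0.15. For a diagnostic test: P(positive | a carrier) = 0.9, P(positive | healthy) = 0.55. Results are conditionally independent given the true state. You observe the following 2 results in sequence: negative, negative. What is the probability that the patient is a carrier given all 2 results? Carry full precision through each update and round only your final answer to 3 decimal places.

0.009

After 'negative': P(carrier) = 0.1·0.1500 / (0.1·0.1500 + 0.45·0.8500) ≈ 0.0377
After 'negative': P(carrier) = 0.1·0.0377 / (0.1·0.0377 + 0.45·0.9623) ≈ 0.0086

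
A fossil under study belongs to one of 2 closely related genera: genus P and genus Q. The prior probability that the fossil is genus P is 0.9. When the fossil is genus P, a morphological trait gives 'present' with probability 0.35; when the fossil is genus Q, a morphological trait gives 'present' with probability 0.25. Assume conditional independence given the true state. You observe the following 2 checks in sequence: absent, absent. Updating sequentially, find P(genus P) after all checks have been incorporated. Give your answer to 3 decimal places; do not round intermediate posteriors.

0.871

Each posterior becomes the prior for the next update.
After 'absent': P(genus P) = 0.65·0.9000 / (0.65·0.9000 + 0.75·0.1000) ≈ 0.8864
After 'absent': P(genus P) = 0.65·0.8864 / (0.65·0.8864 + 0.75·0.1136) ≈ 0.8711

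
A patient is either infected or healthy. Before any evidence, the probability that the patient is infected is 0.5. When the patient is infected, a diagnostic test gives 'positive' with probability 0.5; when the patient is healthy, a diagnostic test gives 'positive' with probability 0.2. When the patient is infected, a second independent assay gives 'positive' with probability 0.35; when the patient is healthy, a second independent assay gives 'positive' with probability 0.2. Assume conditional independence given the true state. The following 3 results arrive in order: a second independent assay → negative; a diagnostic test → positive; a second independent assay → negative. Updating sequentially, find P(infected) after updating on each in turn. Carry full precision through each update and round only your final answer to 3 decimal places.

After a second independent assay='negative': P(infected) = 0.65·0.5000 / (0.65·0.5000 + 0.8·0.5000) ≈ 0.4483
After a diagnostic test='positive': P(infected) = 0.5·0.4483 / (0.5·0.4483 + 0.2·0.5517) ≈ 0.6701
After a second independent assay='negative': P(infected) = 0.65·0.6701 / (0.65·0.6701 + 0.8·0.3299) ≈ 0.6227

0.623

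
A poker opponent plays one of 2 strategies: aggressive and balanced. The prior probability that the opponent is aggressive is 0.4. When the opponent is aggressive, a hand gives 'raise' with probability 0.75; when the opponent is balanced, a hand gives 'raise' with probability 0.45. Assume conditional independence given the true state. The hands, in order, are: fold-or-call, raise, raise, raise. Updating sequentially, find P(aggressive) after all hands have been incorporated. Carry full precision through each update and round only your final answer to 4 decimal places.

0.5838

After 'fold-or-call': P(aggressive) = 0.25·0.4000 / (0.25·0.4000 + 0.55·0.6000) ≈ 0.2326
After 'raise': P(aggressive) = 0.75·0.2326 / (0.75·0.2326 + 0.45·0.7674) ≈ 0.3356
After 'raise': P(aggressive) = 0.75·0.3356 / (0.75·0.3356 + 0.45·0.6644) ≈ 0.4570
After 'raise': P(aggressive) = 0.75·0.4570 / (0.75·0.4570 + 0.45·0.5430) ≈ 0.5838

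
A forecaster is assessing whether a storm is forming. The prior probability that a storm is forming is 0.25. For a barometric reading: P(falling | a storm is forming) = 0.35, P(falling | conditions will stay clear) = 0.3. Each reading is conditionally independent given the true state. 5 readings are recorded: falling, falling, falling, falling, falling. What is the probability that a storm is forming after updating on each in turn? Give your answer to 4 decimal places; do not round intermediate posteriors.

Apply Bayes' rule sequentially, carrying P(storm) forward.
After 'falling': P(storm) = 0.35·0.2500 / (0.35·0.2500 + 0.3·0.7500) ≈ 0.2800
After 'falling': P(storm) = 0.35·0.2800 / (0.35·0.2800 + 0.3·0.7200) ≈ 0.3121
After 'falling': P(storm) = 0.35·0.3121 / (0.35·0.3121 + 0.3·0.6879) ≈ 0.3461
After 'falling': P(storm) = 0.35·0.3461 / (0.35·0.3461 + 0.3·0.6539) ≈ 0.3818
After 'falling': P(storm) = 0.35·0.3818 / (0.35·0.3818 + 0.3·0.6182) ≈ 0.4188

0.4188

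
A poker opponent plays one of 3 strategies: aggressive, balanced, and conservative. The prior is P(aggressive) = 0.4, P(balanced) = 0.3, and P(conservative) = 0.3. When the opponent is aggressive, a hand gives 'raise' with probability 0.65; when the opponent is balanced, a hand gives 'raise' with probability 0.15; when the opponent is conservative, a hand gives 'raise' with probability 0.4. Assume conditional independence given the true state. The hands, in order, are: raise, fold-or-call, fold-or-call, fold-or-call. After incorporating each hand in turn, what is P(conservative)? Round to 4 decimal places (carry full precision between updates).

0.4006

After 'raise': normaliser = 0.65·0.4000 + 0.15·0.3000 + 0.4·0.3000; P(aggressive) ≈ 0.6118, P(balanced) ≈ 0.1059, P(conservative) ≈ 0.2824
After 'fold-or-call': normaliser = 0.35·0.6118 + 0.85·0.1059 + 0.6·0.2824; P(aggressive) ≈ 0.4522, P(balanced) ≈ 0.1901, P(conservative) ≈ 0.3578
After 'fold-or-call': normaliser = 0.35·0.4522 + 0.85·0.1901 + 0.6·0.3578; P(aggressive) ≈ 0.2961, P(balanced) ≈ 0.3023, P(conservative) ≈ 0.4016
After 'fold-or-call': normaliser = 0.35·0.2961 + 0.85·0.3023 + 0.6·0.4016; P(aggressive) ≈ 0.1723, P(balanced) ≈ 0.4271, P(conservative) ≈ 0.4006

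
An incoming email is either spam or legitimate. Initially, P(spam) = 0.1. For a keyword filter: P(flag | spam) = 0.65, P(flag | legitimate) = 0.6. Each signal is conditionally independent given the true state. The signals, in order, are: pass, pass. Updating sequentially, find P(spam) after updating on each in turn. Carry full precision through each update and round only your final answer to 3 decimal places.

0.078

Apply Bayes' rule sequentially, carrying P(spam) forward.
After 'pass': P(spam) = 0.35·0.1000 / (0.35·0.1000 + 0.4·0.9000) ≈ 0.0886
After 'pass': P(spam) = 0.35·0.0886 / (0.35·0.0886 + 0.4·0.9114) ≈ 0.0784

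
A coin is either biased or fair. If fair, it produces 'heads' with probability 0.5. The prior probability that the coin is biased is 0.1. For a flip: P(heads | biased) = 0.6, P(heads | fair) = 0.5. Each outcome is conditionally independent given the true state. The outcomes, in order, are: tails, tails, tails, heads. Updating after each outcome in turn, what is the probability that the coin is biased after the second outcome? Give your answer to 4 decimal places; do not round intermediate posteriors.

Apply Bayes' rule sequentially, carrying P(biased) forward.
After 'tails': P(biased) = 0.4·0.1000 / (0.4·0.1000 + 0.5·0.9000) ≈ 0.0816
After 'tails': P(biased) = 0.4·0.0816 / (0.4·0.0816 + 0.5·0.9184) ≈ 0.0664

0.0664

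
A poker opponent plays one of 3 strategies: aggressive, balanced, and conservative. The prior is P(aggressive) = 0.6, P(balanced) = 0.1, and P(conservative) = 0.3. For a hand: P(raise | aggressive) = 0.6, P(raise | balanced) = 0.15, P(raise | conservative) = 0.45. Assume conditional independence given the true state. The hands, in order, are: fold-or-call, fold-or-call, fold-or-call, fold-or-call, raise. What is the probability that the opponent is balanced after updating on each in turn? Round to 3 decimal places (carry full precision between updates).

After 'fold-or-call': normaliser = 0.4·0.6000 + 0.85·0.1000 + 0.55·0.3000; P(aggressive) ≈ 0.4898, P(balanced) ≈ 0.1735, P(conservative) ≈ 0.3367
After 'fold-or-call': normaliser = 0.4·0.4898 + 0.85·0.1735 + 0.55·0.3367; P(aggressive) ≈ 0.3707, P(balanced) ≈ 0.2790, P(conservative) ≈ 0.3504
After 'fold-or-call': normaliser = 0.4·0.3707 + 0.85·0.2790 + 0.55·0.3504; P(aggressive) ≈ 0.2565, P(balanced) ≈ 0.4102, P(conservative) ≈ 0.3334
After 'fold-or-call': normaliser = 0.4·0.2565 + 0.85·0.4102 + 0.55·0.3334; P(aggressive) ≈ 0.1617, P(balanced) ≈ 0.5494, P(conservative) ≈ 0.2889
After 'raise': normaliser = 0.6·0.1617 + 0.15·0.5494 + 0.45·0.2889; P(aggressive) ≈ 0.3135, P(balanced) ≈ 0.2663, P(conservative) ≈ 0.4202

0.266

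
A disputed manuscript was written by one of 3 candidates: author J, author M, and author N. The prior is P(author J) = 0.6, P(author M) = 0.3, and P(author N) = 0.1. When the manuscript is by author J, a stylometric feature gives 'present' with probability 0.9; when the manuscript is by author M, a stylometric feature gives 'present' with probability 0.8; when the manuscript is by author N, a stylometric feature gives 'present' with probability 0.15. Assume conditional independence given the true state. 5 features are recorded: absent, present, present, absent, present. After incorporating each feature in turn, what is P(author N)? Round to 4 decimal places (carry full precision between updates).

0.0227

After 'absent': normaliser = 0.1·0.6000 + 0.2·0.3000 + 0.85·0.1000; P(author J) ≈ 0.2927, P(author M) ≈ 0.2927, P(author N) ≈ 0.4146
After 'present': normaliser = 0.9·0.2927 + 0.8·0.2927 + 0.15·0.4146; P(author J) ≈ 0.4706, P(author M) ≈ 0.4183, P(author N) ≈ 0.1111
After 'present': normaliser = 0.9·0.4706 + 0.8·0.4183 + 0.15·0.1111; P(author J) ≈ 0.5466, P(author M) ≈ 0.4319, P(author N) ≈ 0.0215
After 'absent': normaliser = 0.1·0.5466 + 0.2·0.4319 + 0.85·0.0215; P(author J) ≈ 0.3431, P(author M) ≈ 0.5422, P(author N) ≈ 0.1148
After 'present': normaliser = 0.9·0.3431 + 0.8·0.5422 + 0.15·0.1148; P(author J) ≈ 0.4064, P(author M) ≈ 0.5709, P(author N) ≈ 0.0227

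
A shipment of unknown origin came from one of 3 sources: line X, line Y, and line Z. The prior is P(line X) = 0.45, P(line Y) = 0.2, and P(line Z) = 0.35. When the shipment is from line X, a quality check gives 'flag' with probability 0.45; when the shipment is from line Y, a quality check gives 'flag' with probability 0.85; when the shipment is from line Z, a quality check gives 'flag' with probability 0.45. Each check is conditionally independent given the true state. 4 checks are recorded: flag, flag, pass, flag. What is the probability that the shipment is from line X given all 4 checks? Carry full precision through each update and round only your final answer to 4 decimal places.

After 'flag': normaliser = 0.45·0.4500 + 0.85·0.2000 + 0.45·0.3500; P(line X) ≈ 0.3821, P(line Y) ≈ 0.3208, P(line Z) ≈ 0.2972
After 'flag': normaliser = 0.45·0.3821 + 0.85·0.3208 + 0.45·0.2972; P(line X) ≈ 0.2973, P(line Y) ≈ 0.4715, P(line Z) ≈ 0.2312
After 'pass': normaliser = 0.55·0.2973 + 0.15·0.4715 + 0.55·0.2312; P(line X) ≈ 0.4524, P(line Y) ≈ 0.1957, P(line Z) ≈ 0.3519
After 'flag': normaliser = 0.45·0.4524 + 0.85·0.1957 + 0.45·0.3519; P(line X) ≈ 0.3854, P(line Y) ≈ 0.3148, P(line Z) ≈ 0.2998

0.3854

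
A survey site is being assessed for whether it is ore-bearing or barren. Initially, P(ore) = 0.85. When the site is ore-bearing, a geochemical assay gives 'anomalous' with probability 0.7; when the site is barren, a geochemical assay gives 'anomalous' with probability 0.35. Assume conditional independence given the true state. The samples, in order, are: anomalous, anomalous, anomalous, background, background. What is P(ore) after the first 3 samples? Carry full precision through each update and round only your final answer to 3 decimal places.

0.978

After 'anomalous': P(ore) = 0.7·0.8500 / (0.7·0.8500 + 0.35·0.1500) ≈ 0.9189
After 'anomalous': P(ore) = 0.7·0.9189 / (0.7·0.9189 + 0.35·0.0811) ≈ 0.9577
After 'anomalous': P(ore) = 0.7·0.9577 / (0.7·0.9577 + 0.35·0.0423) ≈ 0.9784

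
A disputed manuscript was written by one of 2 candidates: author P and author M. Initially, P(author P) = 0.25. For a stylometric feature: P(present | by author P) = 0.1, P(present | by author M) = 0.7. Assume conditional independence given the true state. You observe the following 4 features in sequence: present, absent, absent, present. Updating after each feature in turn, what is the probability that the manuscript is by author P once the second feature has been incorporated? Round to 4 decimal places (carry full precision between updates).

0.1250

After 'present': P(author P) = 0.1·0.2500 / (0.1·0.2500 + 0.7·0.7500) ≈ 0.0455
After 'absent': P(author P) = 0.9·0.0455 / (0.9·0.0455 + 0.3·0.9545) ≈ 0.1250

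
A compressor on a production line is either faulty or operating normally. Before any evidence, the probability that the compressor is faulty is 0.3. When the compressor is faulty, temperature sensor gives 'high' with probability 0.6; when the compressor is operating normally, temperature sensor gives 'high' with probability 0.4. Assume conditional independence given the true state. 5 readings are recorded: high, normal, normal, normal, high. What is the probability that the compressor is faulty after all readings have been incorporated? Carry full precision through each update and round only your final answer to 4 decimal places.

Apply Bayes' rule sequentially, carrying P(faulty) forward.
After 'high': P(faulty) = 0.6·0.3000 / (0.6·0.3000 + 0.4·0.7000) ≈ 0.3913
After 'normal': P(faulty) = 0.4·0.3913 / (0.4·0.3913 + 0.6·0.6087) ≈ 0.3000
After 'normal': P(faulty) = 0.4·0.3000 / (0.4·0.3000 + 0.6·0.7000) ≈ 0.2222
After 'normal': P(faulty) = 0.4·0.2222 / (0.4·0.2222 + 0.6·0.7778) ≈ 0.1600
After 'high': P(faulty) = 0.6·0.1600 / (0.6·0.1600 + 0.4·0.8400) ≈ 0.2222

0.2222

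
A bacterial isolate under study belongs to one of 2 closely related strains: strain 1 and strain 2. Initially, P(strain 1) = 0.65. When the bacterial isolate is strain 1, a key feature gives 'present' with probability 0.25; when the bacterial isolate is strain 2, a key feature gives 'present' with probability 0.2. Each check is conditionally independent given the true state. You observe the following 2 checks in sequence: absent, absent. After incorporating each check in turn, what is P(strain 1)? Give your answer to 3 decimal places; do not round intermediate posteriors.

0.620

After 'absent': P(strain 1) = 0.75·0.6500 / (0.75·0.6500 + 0.8·0.3500) ≈ 0.6352
After 'absent': P(strain 1) = 0.75·0.6352 / (0.75·0.6352 + 0.8·0.3648) ≈ 0.6201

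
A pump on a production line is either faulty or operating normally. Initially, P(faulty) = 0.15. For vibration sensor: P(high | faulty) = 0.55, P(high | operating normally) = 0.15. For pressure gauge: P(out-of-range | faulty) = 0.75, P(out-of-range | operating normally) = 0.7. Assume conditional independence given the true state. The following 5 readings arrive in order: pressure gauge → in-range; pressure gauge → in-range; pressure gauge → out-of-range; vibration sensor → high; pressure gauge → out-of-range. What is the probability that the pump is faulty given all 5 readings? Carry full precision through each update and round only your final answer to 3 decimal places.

After pressure gauge='in-range': P(faulty) = 0.25·0.1500 / (0.25·0.1500 + 0.3·0.8500) ≈ 0.1282
After pressure gauge='in-range': P(faulty) = 0.25·0.1282 / (0.25·0.1282 + 0.3·0.8718) ≈ 0.1092
After pressure gauge='out-of-range': P(faulty) = 0.75·0.1092 / (0.75·0.1092 + 0.7·0.8908) ≈ 0.1161
After vibration sensor='high': P(faulty) = 0.55·0.1161 / (0.55·0.1161 + 0.15·0.8839) ≈ 0.3250
After pressure gauge='out-of-range': P(faulty) = 0.75·0.3250 / (0.75·0.3250 + 0.7·0.6750) ≈ 0.3403

0.340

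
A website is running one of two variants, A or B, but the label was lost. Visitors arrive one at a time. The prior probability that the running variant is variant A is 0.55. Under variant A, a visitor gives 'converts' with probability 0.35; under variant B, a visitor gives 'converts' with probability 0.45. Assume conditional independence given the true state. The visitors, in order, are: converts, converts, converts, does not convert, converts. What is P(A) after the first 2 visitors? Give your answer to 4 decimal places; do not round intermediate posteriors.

0.4251

After 'converts': P(A) = 0.35·0.5500 / (0.35·0.5500 + 0.45·0.4500) ≈ 0.4873
After 'converts': P(A) = 0.35·0.4873 / (0.35·0.4873 + 0.45·0.5127) ≈ 0.4251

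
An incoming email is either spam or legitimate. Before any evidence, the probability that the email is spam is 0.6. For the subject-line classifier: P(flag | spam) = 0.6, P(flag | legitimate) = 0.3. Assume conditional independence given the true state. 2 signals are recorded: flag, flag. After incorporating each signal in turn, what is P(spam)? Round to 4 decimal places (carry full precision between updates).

Apply Bayes' rule sequentially, carrying P(spam) forward.
After 'flag': P(spam) = 0.6·0.6000 / (0.6·0.6000 + 0.3·0.4000) ≈ 0.7500
After 'flag': P(spam) = 0.6·0.7500 / (0.6·0.7500 + 0.3·0.2500) ≈ 0.8571

0.8571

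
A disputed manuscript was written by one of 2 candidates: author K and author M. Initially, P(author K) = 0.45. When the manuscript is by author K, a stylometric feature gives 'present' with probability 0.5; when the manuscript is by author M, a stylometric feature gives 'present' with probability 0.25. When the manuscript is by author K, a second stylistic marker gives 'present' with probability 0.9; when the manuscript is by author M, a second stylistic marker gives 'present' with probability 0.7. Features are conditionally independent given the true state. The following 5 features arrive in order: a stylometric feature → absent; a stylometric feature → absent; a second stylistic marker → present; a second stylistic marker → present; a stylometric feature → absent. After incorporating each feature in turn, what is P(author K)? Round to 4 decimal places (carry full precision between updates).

After a stylometric feature='absent': P(author K) = 0.5·0.4500 / (0.5·0.4500 + 0.75·0.5500) ≈ 0.3529
After a stylometric feature='absent': P(author K) = 0.5·0.3529 / (0.5·0.3529 + 0.75·0.6471) ≈ 0.2667
After a second stylistic marker='present': P(author K) = 0.9·0.2667 / (0.9·0.2667 + 0.7·0.7333) ≈ 0.3186
After a second stylistic marker='present': P(author K) = 0.9·0.3186 / (0.9·0.3186 + 0.7·0.6814) ≈ 0.3754
After a stylometric feature='absent': P(author K) = 0.5·0.3754 / (0.5·0.3754 + 0.75·0.6246) ≈ 0.2861

0.2861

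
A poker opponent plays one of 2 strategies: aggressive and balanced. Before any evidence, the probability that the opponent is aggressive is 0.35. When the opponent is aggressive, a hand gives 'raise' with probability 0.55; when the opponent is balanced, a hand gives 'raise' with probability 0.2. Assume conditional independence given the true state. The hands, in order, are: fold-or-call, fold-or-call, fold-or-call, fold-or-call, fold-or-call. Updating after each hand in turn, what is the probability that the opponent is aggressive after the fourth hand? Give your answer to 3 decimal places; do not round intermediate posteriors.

After 'fold-or-call': P(aggressive) = 0.45·0.3500 / (0.45·0.3500 + 0.8·0.6500) ≈ 0.2325
After 'fold-or-call': P(aggressive) = 0.45·0.2325 / (0.45·0.2325 + 0.8·0.7675) ≈ 0.1456
After 'fold-or-call': P(aggressive) = 0.45·0.1456 / (0.45·0.1456 + 0.8·0.8544) ≈ 0.0875
After 'fold-or-call': P(aggressive) = 0.45·0.0875 / (0.45·0.0875 + 0.8·0.9125) ≈ 0.0511

0.051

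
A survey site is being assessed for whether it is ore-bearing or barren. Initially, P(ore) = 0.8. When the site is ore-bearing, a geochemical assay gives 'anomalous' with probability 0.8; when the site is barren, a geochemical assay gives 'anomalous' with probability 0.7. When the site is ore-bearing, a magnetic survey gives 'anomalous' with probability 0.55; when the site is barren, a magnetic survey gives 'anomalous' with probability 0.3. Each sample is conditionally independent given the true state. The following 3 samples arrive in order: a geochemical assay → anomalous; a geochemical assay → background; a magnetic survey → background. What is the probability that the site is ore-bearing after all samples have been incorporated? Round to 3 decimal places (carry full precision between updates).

Apply Bayes' rule sequentially, carrying P(ore) forward.
After a geochemical assay='anomalous': P(ore) = 0.8·0.8000 / (0.8·0.8000 + 0.7·0.2000) ≈ 0.8205
After a geochemical assay='background': P(ore) = 0.2·0.8205 / (0.2·0.8205 + 0.3·0.1795) ≈ 0.7529
After a magnetic survey='background': P(ore) = 0.45·0.7529 / (0.45·0.7529 + 0.7·0.2471) ≈ 0.6621

0.662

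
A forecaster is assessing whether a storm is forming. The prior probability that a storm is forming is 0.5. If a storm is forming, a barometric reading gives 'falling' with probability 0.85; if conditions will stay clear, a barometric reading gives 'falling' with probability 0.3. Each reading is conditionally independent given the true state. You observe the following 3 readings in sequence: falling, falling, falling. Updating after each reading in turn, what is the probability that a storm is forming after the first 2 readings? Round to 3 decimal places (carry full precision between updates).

0.889

After 'falling': P(storm) = 0.85·0.5000 / (0.85·0.5000 + 0.3·0.5000) ≈ 0.7391
After 'falling': P(storm) = 0.85·0.7391 / (0.85·0.7391 + 0.3·0.2609) ≈ 0.8892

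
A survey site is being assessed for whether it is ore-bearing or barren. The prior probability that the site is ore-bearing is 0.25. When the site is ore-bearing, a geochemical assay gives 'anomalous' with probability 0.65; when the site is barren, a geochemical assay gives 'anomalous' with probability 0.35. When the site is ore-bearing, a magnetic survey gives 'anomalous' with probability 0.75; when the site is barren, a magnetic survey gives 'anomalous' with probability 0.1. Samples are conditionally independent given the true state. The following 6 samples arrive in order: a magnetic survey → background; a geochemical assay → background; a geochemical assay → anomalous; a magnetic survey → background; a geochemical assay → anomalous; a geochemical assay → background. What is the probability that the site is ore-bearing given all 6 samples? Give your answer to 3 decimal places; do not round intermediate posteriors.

0.025

Each posterior becomes the prior for the next update.
After a magnetic survey='background': P(ore) = 0.25·0.2500 / (0.25·0.2500 + 0.9·0.7500) ≈ 0.0847
After a geochemical assay='background': P(ore) = 0.35·0.0847 / (0.35·0.0847 + 0.65·0.9153) ≈ 0.0475
After a geochemical assay='anomalous': P(ore) = 0.65·0.0475 / (0.65·0.0475 + 0.35·0.9525) ≈ 0.0847
After a magnetic survey='background': P(ore) = 0.25·0.0847 / (0.25·0.0847 + 0.9·0.9153) ≈ 0.0251
After a geochemical assay='anomalous': P(ore) = 0.65·0.0251 / (0.65·0.0251 + 0.35·0.9749) ≈ 0.0456
After a geochemical assay='background': P(ore) = 0.35·0.0456 / (0.35·0.0456 + 0.65·0.9544) ≈ 0.0251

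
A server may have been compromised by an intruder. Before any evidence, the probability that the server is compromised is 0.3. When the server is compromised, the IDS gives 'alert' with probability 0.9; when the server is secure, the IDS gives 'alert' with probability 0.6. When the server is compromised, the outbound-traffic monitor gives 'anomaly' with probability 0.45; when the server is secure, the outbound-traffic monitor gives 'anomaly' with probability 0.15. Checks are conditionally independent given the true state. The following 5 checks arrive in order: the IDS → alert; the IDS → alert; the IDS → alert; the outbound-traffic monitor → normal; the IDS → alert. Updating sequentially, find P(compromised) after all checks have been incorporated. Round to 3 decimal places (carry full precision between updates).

Apply Bayes' rule sequentially, carrying P(compromised) forward.
After the IDS='alert': P(compromised) = 0.9·0.3000 / (0.9·0.3000 + 0.6·0.7000) ≈ 0.3913
After the IDS='alert': P(compromised) = 0.9·0.3913 / (0.9·0.3913 + 0.6·0.6087) ≈ 0.4909
After the IDS='alert': P(compromised) = 0.9·0.4909 / (0.9·0.4909 + 0.6·0.5091) ≈ 0.5912
After the outbound-traffic monitor='normal': P(compromised) = 0.55·0.5912 / (0.55·0.5912 + 0.85·0.4088) ≈ 0.4835
After the IDS='alert': P(compromised) = 0.9·0.4835 / (0.9·0.4835 + 0.6·0.5165) ≈ 0.5840

0.584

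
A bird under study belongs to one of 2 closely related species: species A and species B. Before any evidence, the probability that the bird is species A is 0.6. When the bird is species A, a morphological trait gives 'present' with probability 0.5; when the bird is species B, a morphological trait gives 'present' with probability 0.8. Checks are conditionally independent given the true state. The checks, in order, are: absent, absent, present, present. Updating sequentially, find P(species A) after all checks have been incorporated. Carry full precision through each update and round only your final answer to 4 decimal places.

0.7855

Apply Bayes' rule sequentially, carrying P(species A) forward.
After 'absent': P(species A) = 0.5·0.6000 / (0.5·0.6000 + 0.2·0.4000) ≈ 0.7895
After 'absent': P(species A) = 0.5·0.7895 / (0.5·0.7895 + 0.2·0.2105) ≈ 0.9036
After 'present': P(species A) = 0.5·0.9036 / (0.5·0.9036 + 0.8·0.0964) ≈ 0.8542
After 'present': P(species A) = 0.5·0.8542 / (0.5·0.8542 + 0.8·0.1458) ≈ 0.7855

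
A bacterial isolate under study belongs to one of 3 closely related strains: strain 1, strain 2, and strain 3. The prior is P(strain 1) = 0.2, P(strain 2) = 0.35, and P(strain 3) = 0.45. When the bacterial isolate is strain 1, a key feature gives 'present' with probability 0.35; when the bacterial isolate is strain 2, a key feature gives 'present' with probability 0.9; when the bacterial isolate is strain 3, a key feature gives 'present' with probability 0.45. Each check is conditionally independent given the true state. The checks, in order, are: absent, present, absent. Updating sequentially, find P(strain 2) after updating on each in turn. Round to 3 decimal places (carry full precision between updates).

Apply Bayes' rule sequentially, carrying P(strain 2) forward.
After 'absent': normaliser = 0.65·0.2000 + 0.1·0.3500 + 0.55·0.4500; P(strain 1) ≈ 0.3152, P(strain 2) ≈ 0.0848, P(strain 3) ≈ 0.6000
After 'present': normaliser = 0.35·0.3152 + 0.9·0.0848 + 0.45·0.6000; P(strain 1) ≈ 0.2415, P(strain 2) ≈ 0.1672, P(strain 3) ≈ 0.5912
After 'absent': normaliser = 0.65·0.2415 + 0.1·0.1672 + 0.55·0.5912; P(strain 1) ≈ 0.3147, P(strain 2) ≈ 0.0335, P(strain 3) ≈ 0.6518

0.034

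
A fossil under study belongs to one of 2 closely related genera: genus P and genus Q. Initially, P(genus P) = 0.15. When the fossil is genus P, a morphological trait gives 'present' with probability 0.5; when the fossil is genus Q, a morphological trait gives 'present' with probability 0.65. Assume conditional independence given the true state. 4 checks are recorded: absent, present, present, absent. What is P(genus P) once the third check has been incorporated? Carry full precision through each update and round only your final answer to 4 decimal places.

After 'absent': P(genus P) = 0.5·0.1500 / (0.5·0.1500 + 0.35·0.8500) ≈ 0.2013
After 'present': P(genus P) = 0.5·0.2013 / (0.5·0.2013 + 0.65·0.7987) ≈ 0.1624
After 'present': P(genus P) = 0.5·0.1624 / (0.5·0.1624 + 0.65·0.8376) ≈ 0.1298

0.1298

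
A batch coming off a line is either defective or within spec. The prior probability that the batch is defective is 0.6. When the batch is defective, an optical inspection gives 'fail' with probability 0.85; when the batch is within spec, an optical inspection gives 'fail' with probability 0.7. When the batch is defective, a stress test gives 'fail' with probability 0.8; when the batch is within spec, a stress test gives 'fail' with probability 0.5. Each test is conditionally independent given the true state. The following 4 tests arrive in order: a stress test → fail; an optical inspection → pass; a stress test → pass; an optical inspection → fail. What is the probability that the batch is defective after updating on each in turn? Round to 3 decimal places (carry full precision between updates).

After a stress test='fail': P(defective) = 0.8·0.6000 / (0.8·0.6000 + 0.5·0.4000) ≈ 0.7059
After an optical inspection='pass': P(defective) = 0.15·0.7059 / (0.15·0.7059 + 0.3·0.2941) ≈ 0.5455
After a stress test='pass': P(defective) = 0.2·0.5455 / (0.2·0.5455 + 0.5·0.4545) ≈ 0.3243
After an optical inspection='fail': P(defective) = 0.85·0.3243 / (0.85·0.3243 + 0.7·0.6757) ≈ 0.3682

0.368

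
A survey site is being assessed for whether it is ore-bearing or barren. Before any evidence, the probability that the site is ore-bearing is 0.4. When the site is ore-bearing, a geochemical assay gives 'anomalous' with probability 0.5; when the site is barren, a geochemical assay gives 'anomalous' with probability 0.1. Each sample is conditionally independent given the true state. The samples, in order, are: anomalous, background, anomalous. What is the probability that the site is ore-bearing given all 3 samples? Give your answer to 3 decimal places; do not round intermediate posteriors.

0.903

Each posterior becomes the prior for the next update.
After 'anomalous': P(ore) = 0.5·0.4000 / (0.5·0.4000 + 0.1·0.6000) ≈ 0.7692
After 'background': P(ore) = 0.5·0.7692 / (0.5·0.7692 + 0.9·0.2308) ≈ 0.6494
After 'anomalous': P(ore) = 0.5·0.6494 / (0.5·0.6494 + 0.1·0.3506) ≈ 0.9025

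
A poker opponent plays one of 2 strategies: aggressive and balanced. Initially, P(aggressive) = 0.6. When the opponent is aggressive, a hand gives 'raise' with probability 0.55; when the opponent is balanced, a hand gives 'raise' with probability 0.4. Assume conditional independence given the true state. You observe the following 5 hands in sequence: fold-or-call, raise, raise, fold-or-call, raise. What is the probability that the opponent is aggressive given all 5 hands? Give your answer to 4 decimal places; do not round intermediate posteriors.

After 'fold-or-call': P(aggressive) = 0.45·0.6000 / (0.45·0.6000 + 0.6·0.4000) ≈ 0.5294
After 'raise': P(aggressive) = 0.55·0.5294 / (0.55·0.5294 + 0.4·0.4706) ≈ 0.6074
After 'raise': P(aggressive) = 0.55·0.6074 / (0.55·0.6074 + 0.4·0.3926) ≈ 0.6802
After 'fold-or-call': P(aggressive) = 0.45·0.6802 / (0.45·0.6802 + 0.6·0.3198) ≈ 0.6147
After 'raise': P(aggressive) = 0.55·0.6147 / (0.55·0.6147 + 0.4·0.3853) ≈ 0.6869

0.6869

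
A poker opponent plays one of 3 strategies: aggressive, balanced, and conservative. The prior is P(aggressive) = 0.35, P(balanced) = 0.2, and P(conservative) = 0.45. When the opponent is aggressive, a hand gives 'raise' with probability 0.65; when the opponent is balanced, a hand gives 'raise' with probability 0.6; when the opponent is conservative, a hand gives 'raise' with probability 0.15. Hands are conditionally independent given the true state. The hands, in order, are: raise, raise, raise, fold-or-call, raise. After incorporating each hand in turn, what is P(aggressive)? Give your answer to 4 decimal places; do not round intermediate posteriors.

0.6743

Apply Bayes' rule sequentially, carrying P(aggressive) forward.
After 'raise': normaliser = 0.65·0.3500 + 0.6·0.2000 + 0.15·0.4500; P(aggressive) ≈ 0.5482, P(balanced) ≈ 0.2892, P(conservative) ≈ 0.1627
After 'raise': normaliser = 0.65·0.5482 + 0.6·0.2892 + 0.15·0.1627; P(aggressive) ≈ 0.6429, P(balanced) ≈ 0.3130, P(conservative) ≈ 0.0440
After 'raise': normaliser = 0.65·0.6429 + 0.6·0.3130 + 0.15·0.0440; P(aggressive) ≈ 0.6825, P(balanced) ≈ 0.3067, P(conservative) ≈ 0.0108
After 'fold-or-call': normaliser = 0.35·0.6825 + 0.4·0.3067 + 0.85·0.0108; P(aggressive) ≈ 0.6443, P(balanced) ≈ 0.3310, P(conservative) ≈ 0.0247
After 'raise': normaliser = 0.65·0.6443 + 0.6·0.3310 + 0.15·0.0247; P(aggressive) ≈ 0.6743, P(balanced) ≈ 0.3197, P(conservative) ≈ 0.0060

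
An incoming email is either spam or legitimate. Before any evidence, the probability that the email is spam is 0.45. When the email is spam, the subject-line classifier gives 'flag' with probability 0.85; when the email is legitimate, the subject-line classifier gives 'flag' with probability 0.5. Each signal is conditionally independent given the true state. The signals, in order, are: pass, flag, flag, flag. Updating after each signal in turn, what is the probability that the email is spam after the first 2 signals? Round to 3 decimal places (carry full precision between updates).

After 'pass': P(spam) = 0.15·0.4500 / (0.15·0.4500 + 0.5·0.5500) ≈ 0.1971
After 'flag': P(spam) = 0.85·0.1971 / (0.85·0.1971 + 0.5·0.8029) ≈ 0.2944

0.294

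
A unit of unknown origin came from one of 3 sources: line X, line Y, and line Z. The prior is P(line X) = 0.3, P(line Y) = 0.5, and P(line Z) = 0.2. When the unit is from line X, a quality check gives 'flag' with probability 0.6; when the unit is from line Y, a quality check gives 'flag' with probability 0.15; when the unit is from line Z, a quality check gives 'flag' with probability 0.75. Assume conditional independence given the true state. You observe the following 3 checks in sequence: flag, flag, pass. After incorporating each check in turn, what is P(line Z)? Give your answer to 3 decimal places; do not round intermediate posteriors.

0.348

Each posterior becomes the prior for the next update.
After 'flag': normaliser = 0.6·0.3000 + 0.15·0.5000 + 0.75·0.2000; P(line X) ≈ 0.4444, P(line Y) ≈ 0.1852, P(line Z) ≈ 0.3704
After 'flag': normaliser = 0.6·0.4444 + 0.15·0.1852 + 0.75·0.3704; P(line X) ≈ 0.4660, P(line Y) ≈ 0.0485, P(line Z) ≈ 0.4854
After 'pass': normaliser = 0.4·0.4660 + 0.85·0.0485 + 0.25·0.4854; P(line X) ≈ 0.5341, P(line Y) ≈ 0.1182, P(line Z) ≈ 0.3477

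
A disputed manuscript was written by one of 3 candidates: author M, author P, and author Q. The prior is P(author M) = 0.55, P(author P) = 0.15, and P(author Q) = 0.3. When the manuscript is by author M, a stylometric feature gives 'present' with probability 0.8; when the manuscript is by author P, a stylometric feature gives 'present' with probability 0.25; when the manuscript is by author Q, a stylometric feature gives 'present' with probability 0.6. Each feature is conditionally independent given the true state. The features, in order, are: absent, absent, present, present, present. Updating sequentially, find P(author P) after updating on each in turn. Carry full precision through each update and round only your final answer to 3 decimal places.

After 'absent': normaliser = 0.2·0.5500 + 0.75·0.1500 + 0.4·0.3000; P(author M) ≈ 0.3212, P(author P) ≈ 0.3285, P(author Q) ≈ 0.3504
After 'absent': normaliser = 0.2·0.3212 + 0.75·0.3285 + 0.4·0.3504; P(author M) ≈ 0.1425, P(author P) ≈ 0.5466, P(author Q) ≈ 0.3109
After 'present': normaliser = 0.8·0.1425 + 0.25·0.5466 + 0.6·0.3109; P(author M) ≈ 0.2608, P(author P) ≈ 0.3125, P(author Q) ≈ 0.4267
After 'present': normaliser = 0.8·0.2608 + 0.25·0.3125 + 0.6·0.4267; P(author M) ≈ 0.3843, P(author P) ≈ 0.1440, P(author Q) ≈ 0.4717
After 'present': normaliser = 0.8·0.3843 + 0.25·0.1440 + 0.6·0.4717; P(author M) ≈ 0.4908, P(author P) ≈ 0.0574, P(author Q) ≈ 0.4518

0.057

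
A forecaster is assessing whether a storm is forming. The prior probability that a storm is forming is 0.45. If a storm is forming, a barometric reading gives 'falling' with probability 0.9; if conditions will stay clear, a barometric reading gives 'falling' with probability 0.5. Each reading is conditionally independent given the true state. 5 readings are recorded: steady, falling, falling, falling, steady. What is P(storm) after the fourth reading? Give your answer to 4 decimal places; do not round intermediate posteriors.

After 'steady': P(storm) = 0.1·0.4500 / (0.1·0.4500 + 0.5·0.5500) ≈ 0.1406
After 'falling': P(storm) = 0.9·0.1406 / (0.9·0.1406 + 0.5·0.8594) ≈ 0.2275
After 'falling': P(storm) = 0.9·0.2275 / (0.9·0.2275 + 0.5·0.7725) ≈ 0.3465
After 'falling': P(storm) = 0.9·0.3465 / (0.9·0.3465 + 0.5·0.6535) ≈ 0.4883

0.4883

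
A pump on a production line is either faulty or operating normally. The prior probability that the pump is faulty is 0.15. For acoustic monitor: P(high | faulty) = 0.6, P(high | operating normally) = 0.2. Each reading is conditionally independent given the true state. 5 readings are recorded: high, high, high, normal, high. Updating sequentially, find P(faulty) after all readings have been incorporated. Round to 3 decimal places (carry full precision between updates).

0.877

After 'high': P(faulty) = 0.6·0.1500 / (0.6·0.1500 + 0.2·0.8500) ≈ 0.3462
After 'high': P(faulty) = 0.6·0.3462 / (0.6·0.3462 + 0.2·0.6538) ≈ 0.6136
After 'high': P(faulty) = 0.6·0.6136 / (0.6·0.6136 + 0.2·0.3864) ≈ 0.8265
After 'normal': P(faulty) = 0.4·0.8265 / (0.4·0.8265 + 0.8·0.1735) ≈ 0.7043
After 'high': P(faulty) = 0.6·0.7043 / (0.6·0.7043 + 0.2·0.2957) ≈ 0.8773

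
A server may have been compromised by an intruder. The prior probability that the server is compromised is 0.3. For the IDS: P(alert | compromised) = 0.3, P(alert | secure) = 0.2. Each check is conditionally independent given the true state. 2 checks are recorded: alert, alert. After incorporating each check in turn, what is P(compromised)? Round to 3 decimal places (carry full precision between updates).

After 'alert': P(compromised) = 0.3·0.3000 / (0.3·0.3000 + 0.2·0.7000) ≈ 0.3913
After 'alert': P(compromised) = 0.3·0.3913 / (0.3·0.3913 + 0.2·0.6087) ≈ 0.4909

0.491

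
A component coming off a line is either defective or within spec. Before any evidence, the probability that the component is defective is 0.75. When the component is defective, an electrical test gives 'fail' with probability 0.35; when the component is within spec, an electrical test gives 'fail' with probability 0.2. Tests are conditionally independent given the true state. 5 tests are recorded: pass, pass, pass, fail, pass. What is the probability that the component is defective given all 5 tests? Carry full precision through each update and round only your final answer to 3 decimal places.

After 'pass': P(defective) = 0.65·0.7500 / (0.65·0.7500 + 0.8·0.2500) ≈ 0.7091
After 'pass': P(defective) = 0.65·0.7091 / (0.65·0.7091 + 0.8·0.2909) ≈ 0.6645
After 'pass': P(defective) = 0.65·0.6645 / (0.65·0.6645 + 0.8·0.3355) ≈ 0.6167
After 'fail': P(defective) = 0.35·0.6167 / (0.35·0.6167 + 0.2·0.3833) ≈ 0.7379
After 'pass': P(defective) = 0.65·0.7379 / (0.65·0.7379 + 0.8·0.2621) ≈ 0.6959

0.696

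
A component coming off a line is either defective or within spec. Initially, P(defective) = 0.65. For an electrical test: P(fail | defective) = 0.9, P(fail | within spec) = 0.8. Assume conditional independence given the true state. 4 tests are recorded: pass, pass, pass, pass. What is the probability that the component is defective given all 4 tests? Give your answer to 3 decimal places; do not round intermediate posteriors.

0.104

After 'pass': P(defective) = 0.1·0.6500 / (0.1·0.6500 + 0.2·0.3500) ≈ 0.4815
After 'pass': P(defective) = 0.1·0.4815 / (0.1·0.4815 + 0.2·0.5185) ≈ 0.3171
After 'pass': P(defective) = 0.1·0.3171 / (0.1·0.3171 + 0.2·0.6829) ≈ 0.1884
After 'pass': P(defective) = 0.1·0.1884 / (0.1·0.1884 + 0.2·0.8116) ≈ 0.1040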